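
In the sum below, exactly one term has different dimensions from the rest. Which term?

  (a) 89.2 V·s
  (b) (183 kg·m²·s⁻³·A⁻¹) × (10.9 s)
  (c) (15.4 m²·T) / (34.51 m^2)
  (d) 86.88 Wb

Expand each in SI base units:
  (a) V·s = J·C⁻¹·s = kg·m²·s⁻²·A⁻¹
  (b) [kg·m²·s⁻³·A⁻¹] · [s] = kg·m²·s⁻²·A⁻¹
  (c) [kg·m²·s⁻²·A⁻¹] / [m²] = kg·s⁻²·A⁻¹
  (d) Wb = V·s = kg·m²·s⁻²·A⁻¹
All reduce to kg·m²·s⁻²·A⁻¹ except (c), which is kg·s⁻²·A⁻¹.

(c)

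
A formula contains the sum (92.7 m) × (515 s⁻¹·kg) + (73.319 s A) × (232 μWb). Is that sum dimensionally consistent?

Expand each in SI base units:
  (92.7 m) × (515 s⁻¹·kg):  [m] · [kg·s⁻¹] = kg·m·s⁻¹
  (73.319 s A) × (232 μWb):  [s·A] · [kg·m²·s⁻²·A⁻¹] = kg·m²·s⁻¹
kg·m·s⁻¹ ≠ kg·m²·s⁻¹, so they cannot be added.

No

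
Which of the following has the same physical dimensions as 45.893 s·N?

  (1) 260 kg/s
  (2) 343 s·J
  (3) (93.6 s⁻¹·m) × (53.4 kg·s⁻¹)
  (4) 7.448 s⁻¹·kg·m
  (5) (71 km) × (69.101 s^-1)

Reference: N·s = kg·m·s⁻²·s = kg·m·s⁻¹.
Each option:
  (1) kg·s⁻¹
  (2) J·s = N·m·s = kg·m²·s⁻¹
  (3) [m·s⁻¹] · [kg·s⁻¹] = kg·m·s⁻²
  (4) kg·m·s⁻¹  ← same
  (5) [m] · [s⁻¹] = m·s⁻¹
Only (4) matches kg·m·s⁻¹.

(4)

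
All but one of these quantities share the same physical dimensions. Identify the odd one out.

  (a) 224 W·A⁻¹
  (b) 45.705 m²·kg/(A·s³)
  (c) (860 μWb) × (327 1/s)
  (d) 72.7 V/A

(d)

In SI base units:
  (a) W·A⁻¹ = J·s⁻¹·A⁻¹ = kg·m²·s⁻³·A⁻¹
  (b) kg·m²·s⁻³·A⁻¹
  (c) [kg·m²·s⁻²·A⁻¹] · [s⁻¹] = kg·m²·s⁻³·A⁻¹
  (d) V·A⁻¹ = J·C⁻¹·A⁻¹ = kg·m²·s⁻³·A⁻²
All reduce to kg·m²·s⁻³·A⁻¹ except (d), which is kg·m²·s⁻³·A⁻².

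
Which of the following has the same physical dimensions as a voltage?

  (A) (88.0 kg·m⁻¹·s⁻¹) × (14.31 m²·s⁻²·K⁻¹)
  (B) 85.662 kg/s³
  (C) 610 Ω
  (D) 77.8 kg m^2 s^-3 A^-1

Reference: [voltage] = kg·m²·s⁻³·A⁻¹.
Each option:
  (A) [kg·m⁻¹·s⁻¹] · [m²·s⁻²·K⁻¹] = kg·m·s⁻³·K⁻¹
  (B) kg·s⁻³
  (C) Ω = V·A⁻¹ = kg·m²·s⁻³·A⁻²
  (D) kg·m²·s⁻³·A⁻¹  ← same
Only (D) matches kg·m²·s⁻³·A⁻¹.

(D)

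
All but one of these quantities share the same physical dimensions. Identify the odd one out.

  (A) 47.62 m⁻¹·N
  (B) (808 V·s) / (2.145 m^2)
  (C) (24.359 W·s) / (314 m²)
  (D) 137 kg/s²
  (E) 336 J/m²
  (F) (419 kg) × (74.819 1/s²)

Expand each in SI base units:
  (A) N·m⁻¹ = kg·m·s⁻²·m⁻¹ = kg·s⁻²
  (B) [kg·m²·s⁻²·A⁻¹] / [m²] = kg·s⁻²·A⁻¹
  (C) [kg·m²·s⁻²] / [m²] = kg·s⁻²
  (D) kg·s⁻²
  (E) J·m⁻² = N·m·m⁻² = kg·s⁻²
  (F) [kg] · [s⁻²] = kg·s⁻²
All reduce to kg·s⁻² except (B), which is kg·s⁻²·A⁻¹.

(B)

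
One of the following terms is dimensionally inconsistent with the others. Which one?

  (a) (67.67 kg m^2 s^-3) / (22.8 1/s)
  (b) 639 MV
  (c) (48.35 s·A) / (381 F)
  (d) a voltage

(a)

In SI base units:
  (a) [kg·m²·s⁻³] / [s⁻¹] = kg·m²·s⁻²
  (b) V = J·C⁻¹ = kg·m²·s⁻³·A⁻¹
  (c) [s·A] / [kg⁻¹·m⁻²·s⁴·A²] = kg·m²·s⁻³·A⁻¹
  (d) [voltage] = kg·m²·s⁻³·A⁻¹
All reduce to kg·m²·s⁻³·A⁻¹ except (a), which is kg·m²·s⁻².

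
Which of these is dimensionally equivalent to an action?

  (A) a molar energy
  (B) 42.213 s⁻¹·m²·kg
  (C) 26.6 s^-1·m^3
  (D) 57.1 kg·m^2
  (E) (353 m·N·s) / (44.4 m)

(B)

Reference: [action] = kg·m²·s⁻¹.
Each option:
  (A) [molar energy] = kg·m²·s⁻²·mol⁻¹
  (B) kg·m²·s⁻¹  ← same
  (C) m³·s⁻¹
  (D) kg·m²
  (E) [kg·m²·s⁻¹] / [m] = kg·m·s⁻¹
Only (B) matches kg·m²·s⁻¹.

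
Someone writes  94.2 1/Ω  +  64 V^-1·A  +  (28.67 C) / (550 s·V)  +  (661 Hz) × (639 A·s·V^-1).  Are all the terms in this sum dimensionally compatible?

Dimensions:
  94.2 1/Ω:  Ω⁻¹ = (V·A⁻¹)⁻¹ = kg⁻¹·m⁻²·s³·A²
  64 V^-1·A:  A·V⁻¹ = A·(J·C⁻¹)⁻¹ = kg⁻¹·m⁻²·s³·A²
  (28.67 C) / (550 s·V):  [s·A] / [kg·m²·s⁻²·A⁻¹] = kg⁻¹·m⁻²·s³·A²
  (661 Hz) × (639 A·s·V^-1):  [s⁻¹] · [kg⁻¹·m⁻²·s⁴·A²] = kg⁻¹·m⁻²·s³·A²
Every term reduces to kg⁻¹·m⁻²·s³·A².

Yes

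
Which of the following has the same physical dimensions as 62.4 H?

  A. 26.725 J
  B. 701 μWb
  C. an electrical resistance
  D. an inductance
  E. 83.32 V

D.

Reference: H = V·s·A⁻¹ = kg·m²·s⁻²·A⁻².
Each option:
  A. J = N·m = kg·m²·s⁻²
  B. Wb = V·s = kg·m²·s⁻²·A⁻¹
  C. [electrical resistance] = kg·m²·s⁻³·A⁻²
  D. [inductance] = kg·m²·s⁻²·A⁻²  ← same
  E. V = J·C⁻¹ = kg·m²·s⁻³·A⁻¹
Only D. matches kg·m²·s⁻²·A⁻².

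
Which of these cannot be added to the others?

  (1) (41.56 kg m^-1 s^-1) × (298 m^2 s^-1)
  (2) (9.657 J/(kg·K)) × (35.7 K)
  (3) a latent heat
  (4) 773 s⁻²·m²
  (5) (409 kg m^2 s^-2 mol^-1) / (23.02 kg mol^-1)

In SI base units:
  (1) [kg·m⁻¹·s⁻¹] · [m²·s⁻¹] = kg·m·s⁻²
  (2) [m²·s⁻²·K⁻¹] · [K] = m²·s⁻²
  (3) [latent heat] = m²·s⁻²
  (4) m²·s⁻²
  (5) [kg·m²·s⁻²·mol⁻¹] / [kg·mol⁻¹] = m²·s⁻²
All reduce to m²·s⁻² except (1), which is kg·m·s⁻².

(1)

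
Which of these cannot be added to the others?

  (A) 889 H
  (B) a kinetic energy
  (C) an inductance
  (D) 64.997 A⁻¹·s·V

Reduce each to base SI dimensions:
  (A) H = V·s·A⁻¹ = kg·m²·s⁻²·A⁻²
  (B) [kinetic energy] = kg·m²·s⁻²
  (C) [inductance] = kg·m²·s⁻²·A⁻²
  (D) V·s·A⁻¹ = J·C⁻¹·s·A⁻¹ = kg·m²·s⁻²·A⁻²
All reduce to kg·m²·s⁻²·A⁻² except (B), which is kg·m²·s⁻².

(B)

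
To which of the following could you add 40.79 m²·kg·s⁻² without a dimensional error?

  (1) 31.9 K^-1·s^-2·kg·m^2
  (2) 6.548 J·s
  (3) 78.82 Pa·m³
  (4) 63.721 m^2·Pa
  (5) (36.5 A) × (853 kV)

(3)

Reference: kg·m²·s⁻².
Each option:
  (1) kg·m²·s⁻²·K⁻¹
  (2) J·s = N·m·s = kg·m²·s⁻¹
  (3) Pa·m³ = N·m⁻²·m³ = kg·m²·s⁻²  ← same
  (4) Pa·m² = N·m⁻²·m² = kg·m·s⁻²
  (5) [A] · [kg·m²·s⁻³·A⁻¹] = kg·m²·s⁻³
Only (3) matches kg·m²·s⁻².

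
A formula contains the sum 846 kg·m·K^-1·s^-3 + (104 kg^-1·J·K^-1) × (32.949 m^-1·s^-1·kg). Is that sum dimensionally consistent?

Reduce each to base SI dimensions:
  846 kg·m·K^-1·s^-3:  kg·m·s⁻³·K⁻¹
  (104 kg^-1·J·K^-1) × (32.949 m^-1·s^-1·kg):  [m²·s⁻²·K⁻¹] · [kg·m⁻¹·s⁻¹] = kg·m·s⁻³·K⁻¹
Both are kg·m·s⁻³·K⁻¹, so they have the same dimensions and can be added.

Yes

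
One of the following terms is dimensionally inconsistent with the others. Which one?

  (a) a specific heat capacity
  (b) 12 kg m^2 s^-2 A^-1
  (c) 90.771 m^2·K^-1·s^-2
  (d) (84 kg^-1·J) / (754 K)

(b)

Work out the base dimensions of each:
  (a) [specific heat capacity] = m²·s⁻²·K⁻¹
  (b) kg·m²·s⁻²·A⁻¹
  (c) m²·s⁻²·K⁻¹
  (d) [m²·s⁻²] / [K] = m²·s⁻²·K⁻¹
All reduce to m²·s⁻²·K⁻¹ except (b), which is kg·m²·s⁻²·A⁻¹.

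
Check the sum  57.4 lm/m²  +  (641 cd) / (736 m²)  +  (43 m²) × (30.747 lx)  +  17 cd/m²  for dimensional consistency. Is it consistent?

No

Work out the base dimensions of each:
  57.4 lm/m²:  lm·m⁻² = cd·m⁻² = m⁻²·cd
  (641 cd) / (736 m²):  [cd] / [m²] = m⁻²·cd
  (43 m²) × (30.747 lx):  [m²] · [m⁻²·cd] = cd
  17 cd/m²:  cd·m⁻² = m⁻²·cd
The terms do not share a single dimension (cd vs m⁻²·cd).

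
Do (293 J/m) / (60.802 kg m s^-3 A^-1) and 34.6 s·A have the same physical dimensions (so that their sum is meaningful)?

Expand each in SI base units:
  (293 J/m) / (60.802 kg m s^-3 A^-1):  [kg·m·s⁻²] / [kg·m·s⁻³·A⁻¹] = s·A
  34.6 s·A:  A·s = s·A
Both are s·A, so they have the same dimensions and can be added.

Yes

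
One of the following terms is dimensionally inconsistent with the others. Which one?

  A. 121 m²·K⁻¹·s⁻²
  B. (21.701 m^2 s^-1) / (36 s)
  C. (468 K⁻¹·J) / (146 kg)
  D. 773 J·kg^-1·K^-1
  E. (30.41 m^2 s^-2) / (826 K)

B.

Work out the base dimensions of each:
  A. m²·s⁻²·K⁻¹
  B. [m²·s⁻¹] / [s] = m²·s⁻²
  C. [kg·m²·s⁻²·K⁻¹] / [kg] = m²·s⁻²·K⁻¹
  D. J·kg⁻¹·K⁻¹ = N·m·kg⁻¹·K⁻¹ = m²·s⁻²·K⁻¹
  E. [m²·s⁻²] / [K] = m²·s⁻²·K⁻¹
All reduce to m²·s⁻²·K⁻¹ except B., which is m²·s⁻².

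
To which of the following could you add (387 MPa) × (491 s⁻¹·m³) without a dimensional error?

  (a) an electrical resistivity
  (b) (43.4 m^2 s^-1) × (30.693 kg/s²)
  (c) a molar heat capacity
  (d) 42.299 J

(b)

Reference: [kg·m⁻¹·s⁻²] · [m³·s⁻¹] = kg·m²·s⁻³.
Each option:
  (a) [electrical resistivity] = kg·m³·s⁻³·A⁻²
  (b) [m²·s⁻¹] · [kg·s⁻²] = kg·m²·s⁻³  ← same
  (c) [molar heat capacity] = kg·m²·s⁻²·K⁻¹·mol⁻¹
  (d) J = N·m = kg·m²·s⁻²
Only (b) matches kg·m²·s⁻³.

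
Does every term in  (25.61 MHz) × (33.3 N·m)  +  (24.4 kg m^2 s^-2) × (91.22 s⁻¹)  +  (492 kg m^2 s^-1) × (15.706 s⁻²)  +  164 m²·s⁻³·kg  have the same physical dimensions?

Yes

Expand each in SI base units:
  (25.61 MHz) × (33.3 N·m):  [s⁻¹] · [kg·m²·s⁻²] = kg·m²·s⁻³
  (24.4 kg m^2 s^-2) × (91.22 s⁻¹):  [kg·m²·s⁻²] · [s⁻¹] = kg·m²·s⁻³
  (492 kg m^2 s^-1) × (15.706 s⁻²):  [kg·m²·s⁻¹] · [s⁻²] = kg·m²·s⁻³
  164 m²·s⁻³·kg:  kg·m²·s⁻³
Every term reduces to kg·m²·s⁻³.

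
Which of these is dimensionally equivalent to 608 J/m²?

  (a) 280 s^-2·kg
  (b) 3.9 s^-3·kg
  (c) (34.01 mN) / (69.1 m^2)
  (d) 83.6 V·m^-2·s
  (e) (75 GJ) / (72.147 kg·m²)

Reference: J·m⁻² = N·m·m⁻² = kg·s⁻².
Each option:
  (a) kg·s⁻²  ← same
  (b) kg·s⁻³
  (c) [kg·m·s⁻²] / [m²] = kg·m⁻¹·s⁻²
  (d) V·s·m⁻² = J·C⁻¹·s·m⁻² = kg·s⁻²·A⁻¹
  (e) [kg·m²·s⁻²] / [kg·m²] = s⁻²
Only (a) matches kg·s⁻².

(a)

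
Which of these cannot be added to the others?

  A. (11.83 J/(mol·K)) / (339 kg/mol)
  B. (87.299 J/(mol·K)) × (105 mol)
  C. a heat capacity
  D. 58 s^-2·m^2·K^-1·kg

Expand each in SI base units:
  A. [kg·m²·s⁻²·K⁻¹·mol⁻¹] / [kg·mol⁻¹] = m²·s⁻²·K⁻¹
  B. [kg·m²·s⁻²·K⁻¹·mol⁻¹] · [mol] = kg·m²·s⁻²·K⁻¹
  C. [heat capacity] = kg·m²·s⁻²·K⁻¹
  D. kg·m²·s⁻²·K⁻¹
All reduce to kg·m²·s⁻²·K⁻¹ except A., which is m²·s⁻²·K⁻¹.

A.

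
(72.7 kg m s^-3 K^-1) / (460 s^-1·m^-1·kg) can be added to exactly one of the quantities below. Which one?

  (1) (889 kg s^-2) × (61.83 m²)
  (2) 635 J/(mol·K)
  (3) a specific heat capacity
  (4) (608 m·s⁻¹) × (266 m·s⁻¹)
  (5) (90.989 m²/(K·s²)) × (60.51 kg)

(3)

Reference: [kg·m·s⁻³·K⁻¹] / [kg·m⁻¹·s⁻¹] = m²·s⁻²·K⁻¹.
Each option:
  (1) [kg·s⁻²] · [m²] = kg·m²·s⁻²
  (2) J·mol⁻¹·K⁻¹ = N·m·mol⁻¹·K⁻¹ = kg·m²·s⁻²·K⁻¹·mol⁻¹
  (3) [specific heat capacity] = m²·s⁻²·K⁻¹  ← same
  (4) [m·s⁻¹] · [m·s⁻¹] = m²·s⁻²
  (5) [m²·s⁻²·K⁻¹] · [kg] = kg·m²·s⁻²·K⁻¹
Only (3) matches m²·s⁻²·K⁻¹.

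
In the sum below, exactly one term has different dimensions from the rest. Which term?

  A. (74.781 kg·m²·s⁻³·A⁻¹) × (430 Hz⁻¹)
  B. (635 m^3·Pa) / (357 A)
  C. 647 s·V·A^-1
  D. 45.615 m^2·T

Expand each in SI base units:
  A. [kg·m²·s⁻³·A⁻¹] · [s] = kg·m²·s⁻²·A⁻¹
  B. [kg·m²·s⁻²] / [A] = kg·m²·s⁻²·A⁻¹
  C. V·s·A⁻¹ = J·C⁻¹·s·A⁻¹ = kg·m²·s⁻²·A⁻²
  D. T·m² = Wb·m⁻²·m² = kg·m²·s⁻²·A⁻¹
All reduce to kg·m²·s⁻²·A⁻¹ except C., which is kg·m²·s⁻²·A⁻².

C.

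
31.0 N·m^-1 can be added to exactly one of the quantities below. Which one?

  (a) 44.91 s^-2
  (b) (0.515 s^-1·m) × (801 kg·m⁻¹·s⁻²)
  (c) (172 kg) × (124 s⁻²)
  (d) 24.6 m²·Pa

(c)

Reference: N·m⁻¹ = kg·m·s⁻²·m⁻¹ = kg·s⁻².
Each option:
  (a) s⁻²
  (b) [m·s⁻¹] · [kg·m⁻¹·s⁻²] = kg·s⁻³
  (c) [kg] · [s⁻²] = kg·s⁻²  ← same
  (d) Pa·m² = N·m⁻²·m² = kg·m·s⁻²
Only (c) matches kg·s⁻².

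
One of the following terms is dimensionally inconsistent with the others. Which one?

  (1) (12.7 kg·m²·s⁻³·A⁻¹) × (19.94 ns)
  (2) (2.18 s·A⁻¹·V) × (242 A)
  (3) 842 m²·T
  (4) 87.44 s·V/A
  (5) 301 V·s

(4)

Work out the base dimensions of each:
  (1) [kg·m²·s⁻³·A⁻¹] · [s] = kg·m²·s⁻²·A⁻¹
  (2) [kg·m²·s⁻²·A⁻²] · [A] = kg·m²·s⁻²·A⁻¹
  (3) T·m² = Wb·m⁻²·m² = kg·m²·s⁻²·A⁻¹
  (4) V·s·A⁻¹ = J·C⁻¹·s·A⁻¹ = kg·m²·s⁻²·A⁻²
  (5) V·s = J·C⁻¹·s = kg·m²·s⁻²·A⁻¹
All reduce to kg·m²·s⁻²·A⁻¹ except (4), which is kg·m²·s⁻²·A⁻².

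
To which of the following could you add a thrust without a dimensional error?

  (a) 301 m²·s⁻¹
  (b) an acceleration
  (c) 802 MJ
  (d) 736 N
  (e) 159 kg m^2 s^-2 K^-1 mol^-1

(d)

Reference: [thrust] = kg·m·s⁻².
Each option:
  (a) m²·s⁻¹
  (b) [acceleration] = m·s⁻²
  (c) J = N·m = kg·m²·s⁻²
  (d) N = kg·m·s⁻²  ← same
  (e) kg·m²·s⁻²·K⁻¹·mol⁻¹
Only (d) matches kg·m·s⁻².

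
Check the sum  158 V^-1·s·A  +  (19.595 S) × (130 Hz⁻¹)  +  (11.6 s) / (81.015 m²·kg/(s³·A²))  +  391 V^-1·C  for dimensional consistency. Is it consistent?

Yes

In SI base units:
  158 V^-1·s·A:  A·s·V⁻¹ = A·s·(J·C⁻¹)⁻¹ = kg⁻¹·m⁻²·s⁴·A²
  (19.595 S) × (130 Hz⁻¹):  [kg⁻¹·m⁻²·s³·A²] · [s] = kg⁻¹·m⁻²·s⁴·A²
  (11.6 s) / (81.015 m²·kg/(s³·A²)):  [s] / [kg·m²·s⁻³·A⁻²] = kg⁻¹·m⁻²·s⁴·A²
  391 V^-1·C:  C·V⁻¹ = s·A·(J·C⁻¹)⁻¹ = kg⁻¹·m⁻²·s⁴·A²
Every term reduces to kg⁻¹·m⁻²·s⁴·A².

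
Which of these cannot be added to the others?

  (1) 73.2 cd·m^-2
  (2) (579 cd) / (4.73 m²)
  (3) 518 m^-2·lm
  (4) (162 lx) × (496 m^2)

(4)

Expand each in SI base units:
  (1) cd·m⁻² = m⁻²·cd
  (2) [cd] / [m²] = m⁻²·cd
  (3) lm·m⁻² = cd·m⁻² = m⁻²·cd
  (4) [m⁻²·cd] · [m²] = cd
All reduce to m⁻²·cd except (4), which is cd.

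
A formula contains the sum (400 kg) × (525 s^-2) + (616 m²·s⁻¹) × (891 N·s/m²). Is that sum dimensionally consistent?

Work out the base dimensions of each:
  (400 kg) × (525 s^-2):  [kg] · [s⁻²] = kg·s⁻²
  (616 m²·s⁻¹) × (891 N·s/m²):  [m²·s⁻¹] · [kg·m⁻¹·s⁻¹] = kg·m·s⁻²
kg·s⁻² ≠ kg·m·s⁻², so they cannot be added.

No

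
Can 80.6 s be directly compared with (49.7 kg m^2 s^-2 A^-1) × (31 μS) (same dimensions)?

No

In SI base units:
  80.6 s:  s
  (49.7 kg m^2 s^-2 A^-1) × (31 μS):  [kg·m²·s⁻²·A⁻¹] · [kg⁻¹·m⁻²·s³·A²] = s·A
s ≠ s·A, so they cannot be added.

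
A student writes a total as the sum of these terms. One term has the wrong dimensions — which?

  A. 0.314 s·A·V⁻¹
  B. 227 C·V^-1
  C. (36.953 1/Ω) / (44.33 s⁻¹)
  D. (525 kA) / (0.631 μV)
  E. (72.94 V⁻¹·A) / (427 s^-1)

D.

In SI base units:
  A. A·s·V⁻¹ = A·s·(J·C⁻¹)⁻¹ = kg⁻¹·m⁻²·s⁴·A²
  B. C·V⁻¹ = s·A·(J·C⁻¹)⁻¹ = kg⁻¹·m⁻²·s⁴·A²
  C. [kg⁻¹·m⁻²·s³·A²] / [s⁻¹] = kg⁻¹·m⁻²·s⁴·A²
  D. [A] / [kg·m²·s⁻³·A⁻¹] = kg⁻¹·m⁻²·s³·A²
  E. [kg⁻¹·m⁻²·s³·A²] / [s⁻¹] = kg⁻¹·m⁻²·s⁴·A²
All reduce to kg⁻¹·m⁻²·s⁴·A² except D., which is kg⁻¹·m⁻²·s³·A².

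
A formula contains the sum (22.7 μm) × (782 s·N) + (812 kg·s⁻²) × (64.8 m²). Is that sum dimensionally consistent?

No

Dimensions:
  (22.7 μm) × (782 s·N):  [m] · [kg·m·s⁻¹] = kg·m²·s⁻¹
  (812 kg·s⁻²) × (64.8 m²):  [kg·s⁻²] · [m²] = kg·m²·s⁻²
kg·m²·s⁻¹ ≠ kg·m²·s⁻², so they cannot be added.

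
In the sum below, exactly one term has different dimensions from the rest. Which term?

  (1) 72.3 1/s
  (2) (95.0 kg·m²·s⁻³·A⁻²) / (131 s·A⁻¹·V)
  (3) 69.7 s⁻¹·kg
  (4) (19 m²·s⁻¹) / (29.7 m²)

(3)

Expand each in SI base units:
  (1) s⁻¹
  (2) [kg·m²·s⁻³·A⁻²] / [kg·m²·s⁻²·A⁻²] = s⁻¹
  (3) kg·s⁻¹
  (4) [m²·s⁻¹] / [m²] = s⁻¹
All reduce to s⁻¹ except (3), which is kg·s⁻¹.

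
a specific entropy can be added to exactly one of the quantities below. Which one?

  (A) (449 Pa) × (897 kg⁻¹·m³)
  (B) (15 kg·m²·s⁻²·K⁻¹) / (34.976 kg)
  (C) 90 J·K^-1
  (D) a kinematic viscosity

(B)

Reference: [specific entropy] = m²·s⁻²·K⁻¹.
Each option:
  (A) [kg·m⁻¹·s⁻²] · [kg⁻¹·m³] = m²·s⁻²
  (B) [kg·m²·s⁻²·K⁻¹] / [kg] = m²·s⁻²·K⁻¹  ← same
  (C) J·K⁻¹ = N·m·K⁻¹ = kg·m²·s⁻²·K⁻¹
  (D) [kinematic viscosity] = m²·s⁻¹
Only (B) matches m²·s⁻²·K⁻¹.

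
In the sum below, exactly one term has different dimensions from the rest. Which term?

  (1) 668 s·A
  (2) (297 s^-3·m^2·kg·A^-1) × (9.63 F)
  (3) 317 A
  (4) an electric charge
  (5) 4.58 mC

(3)

Expand each in SI base units:
  (1) A·s = s·A
  (2) [kg·m²·s⁻³·A⁻¹] · [kg⁻¹·m⁻²·s⁴·A²] = s·A
  (3) A
  (4) [electric charge] = s·A
  (5) C = s·A
All reduce to s·A except (3), which is A.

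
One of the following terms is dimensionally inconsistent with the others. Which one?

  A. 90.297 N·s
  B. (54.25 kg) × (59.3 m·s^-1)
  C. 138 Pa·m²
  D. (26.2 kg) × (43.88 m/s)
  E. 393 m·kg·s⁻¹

C.

Dimensions:
  A. N·s = kg·m·s⁻²·s = kg·m·s⁻¹
  B. [kg] · [m·s⁻¹] = kg·m·s⁻¹
  C. Pa·m² = N·m⁻²·m² = kg·m·s⁻²
  D. [kg] · [m·s⁻¹] = kg·m·s⁻¹
  E. kg·m·s⁻¹
All reduce to kg·m·s⁻¹ except C., which is kg·m·s⁻².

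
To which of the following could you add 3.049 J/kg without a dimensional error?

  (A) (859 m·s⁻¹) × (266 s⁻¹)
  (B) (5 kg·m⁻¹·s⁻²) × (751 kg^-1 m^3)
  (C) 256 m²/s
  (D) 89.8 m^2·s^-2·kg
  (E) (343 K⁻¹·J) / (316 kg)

Reference: J·kg⁻¹ = N·m·kg⁻¹ = m²·s⁻².
Each option:
  (A) [m·s⁻¹] · [s⁻¹] = m·s⁻²
  (B) [kg·m⁻¹·s⁻²] · [kg⁻¹·m³] = m²·s⁻²  ← same
  (C) m²·s⁻¹
  (D) kg·m²·s⁻²
  (E) [kg·m²·s⁻²·K⁻¹] / [kg] = m²·s⁻²·K⁻¹
Only (B) matches m²·s⁻².

(B)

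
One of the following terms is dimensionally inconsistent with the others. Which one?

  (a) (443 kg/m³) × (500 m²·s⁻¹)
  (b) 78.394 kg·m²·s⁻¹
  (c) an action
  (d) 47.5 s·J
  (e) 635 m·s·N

(a)

In SI base units:
  (a) [kg·m⁻³] · [m²·s⁻¹] = kg·m⁻¹·s⁻¹
  (b) kg·m²·s⁻¹
  (c) [action] = kg·m²·s⁻¹
  (d) J·s = N·m·s = kg·m²·s⁻¹
  (e) N·m·s = kg·m·s⁻²·m·s = kg·m²·s⁻¹
All reduce to kg·m²·s⁻¹ except (a), which is kg·m⁻¹·s⁻¹.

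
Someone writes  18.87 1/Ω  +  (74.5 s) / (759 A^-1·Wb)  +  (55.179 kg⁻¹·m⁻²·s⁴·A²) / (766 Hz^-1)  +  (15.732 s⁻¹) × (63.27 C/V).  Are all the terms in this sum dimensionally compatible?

Yes

Work out the base dimensions of each:
  18.87 1/Ω:  Ω⁻¹ = (V·A⁻¹)⁻¹ = kg⁻¹·m⁻²·s³·A²
  (74.5 s) / (759 A^-1·Wb):  [s] / [kg·m²·s⁻²·A⁻²] = kg⁻¹·m⁻²·s³·A²
  (55.179 kg⁻¹·m⁻²·s⁴·A²) / (766 Hz^-1):  [kg⁻¹·m⁻²·s⁴·A²] / [s] = kg⁻¹·m⁻²·s³·A²
  (15.732 s⁻¹) × (63.27 C/V):  [s⁻¹] · [kg⁻¹·m⁻²·s⁴·A²] = kg⁻¹·m⁻²·s³·A²
Every term reduces to kg⁻¹·m⁻²·s³·A².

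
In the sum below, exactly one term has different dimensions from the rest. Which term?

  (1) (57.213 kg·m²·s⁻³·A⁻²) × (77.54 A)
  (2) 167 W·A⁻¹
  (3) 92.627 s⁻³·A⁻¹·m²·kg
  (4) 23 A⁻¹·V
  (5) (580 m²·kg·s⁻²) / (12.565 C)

(4)

In SI base units:
  (1) [kg·m²·s⁻³·A⁻²] · [A] = kg·m²·s⁻³·A⁻¹
  (2) W·A⁻¹ = J·s⁻¹·A⁻¹ = kg·m²·s⁻³·A⁻¹
  (3) kg·m²·s⁻³·A⁻¹
  (4) V·A⁻¹ = J·C⁻¹·A⁻¹ = kg·m²·s⁻³·A⁻²
  (5) [kg·m²·s⁻²] / [s·A] = kg·m²·s⁻³·A⁻¹
All reduce to kg·m²·s⁻³·A⁻¹ except (4), which is kg·m²·s⁻³·A⁻².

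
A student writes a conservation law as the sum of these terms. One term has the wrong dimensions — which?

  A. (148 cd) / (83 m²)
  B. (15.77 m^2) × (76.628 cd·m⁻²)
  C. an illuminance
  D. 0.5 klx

In SI base units:
  A. [cd] / [m²] = m⁻²·cd
  B. [m²] · [m⁻²·cd] = cd
  C. [illuminance] = m⁻²·cd
  D. lx = lm·m⁻² = m⁻²·cd
All reduce to m⁻²·cd except B., which is cd.

B.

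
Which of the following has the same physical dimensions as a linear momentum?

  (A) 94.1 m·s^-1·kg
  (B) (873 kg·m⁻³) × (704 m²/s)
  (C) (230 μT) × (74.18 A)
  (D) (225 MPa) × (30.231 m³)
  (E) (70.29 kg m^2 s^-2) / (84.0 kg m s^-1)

(A)

Reference: [linear momentum] = kg·m·s⁻¹.
Each option:
  (A) kg·m·s⁻¹  ← same
  (B) [kg·m⁻³] · [m²·s⁻¹] = kg·m⁻¹·s⁻¹
  (C) [kg·s⁻²·A⁻¹] · [A] = kg·s⁻²
  (D) [kg·m⁻¹·s⁻²] · [m³] = kg·m²·s⁻²
  (E) [kg·m²·s⁻²] / [kg·m·s⁻¹] = m·s⁻¹
Only (A) matches kg·m·s⁻¹.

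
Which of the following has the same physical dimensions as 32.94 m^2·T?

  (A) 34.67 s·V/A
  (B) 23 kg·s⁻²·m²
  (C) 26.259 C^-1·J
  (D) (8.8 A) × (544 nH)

(D)

Reference: T·m² = Wb·m⁻²·m² = kg·m²·s⁻²·A⁻¹.
Each option:
  (A) V·s·A⁻¹ = J·C⁻¹·s·A⁻¹ = kg·m²·s⁻²·A⁻²
  (B) kg·m²·s⁻²
  (C) J·C⁻¹ = N·m·(s·A)⁻¹ = kg·m²·s⁻³·A⁻¹
  (D) [A] · [kg·m²·s⁻²·A⁻²] = kg·m²·s⁻²·A⁻¹  ← same
Only (D) matches kg·m²·s⁻²·A⁻¹.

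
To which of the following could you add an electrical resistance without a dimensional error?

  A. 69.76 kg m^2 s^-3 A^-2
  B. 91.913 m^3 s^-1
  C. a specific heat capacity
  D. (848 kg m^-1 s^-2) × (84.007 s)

A.

Reference: [electrical resistance] = kg·m²·s⁻³·A⁻².
Each option:
  A. kg·m²·s⁻³·A⁻²  ← same
  B. m³·s⁻¹
  C. [specific heat capacity] = m²·s⁻²·K⁻¹
  D. [kg·m⁻¹·s⁻²] · [s] = kg·m⁻¹·s⁻¹
Only A. matches kg·m²·s⁻³·A⁻².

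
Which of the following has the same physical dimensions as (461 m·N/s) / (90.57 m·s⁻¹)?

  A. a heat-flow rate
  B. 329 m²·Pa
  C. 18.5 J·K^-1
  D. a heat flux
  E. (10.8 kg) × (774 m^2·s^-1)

B.

Reference: [kg·m²·s⁻³] / [m·s⁻¹] = kg·m·s⁻².
Each option:
  A. [heat-flow rate] = kg·m²·s⁻³
  B. Pa·m² = N·m⁻²·m² = kg·m·s⁻²  ← same
  C. J·K⁻¹ = N·m·K⁻¹ = kg·m²·s⁻²·K⁻¹
  D. [heat flux] = kg·s⁻³
  E. [kg] · [m²·s⁻¹] = kg·m²·s⁻¹
Only B. matches kg·m·s⁻².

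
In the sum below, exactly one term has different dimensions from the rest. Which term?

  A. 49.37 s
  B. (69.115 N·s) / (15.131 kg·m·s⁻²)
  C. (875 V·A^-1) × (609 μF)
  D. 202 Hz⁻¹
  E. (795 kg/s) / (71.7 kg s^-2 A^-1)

E.

Reduce each to base SI dimensions:
  A. s
  B. [kg·m·s⁻¹] / [kg·m·s⁻²] = s
  C. [kg·m²·s⁻³·A⁻²] · [kg⁻¹·m⁻²·s⁴·A²] = s
  D. Hz⁻¹ = (s⁻¹)⁻¹ = s
  E. [kg·s⁻¹] / [kg·s⁻²·A⁻¹] = s·A
All reduce to s except E., which is s·A.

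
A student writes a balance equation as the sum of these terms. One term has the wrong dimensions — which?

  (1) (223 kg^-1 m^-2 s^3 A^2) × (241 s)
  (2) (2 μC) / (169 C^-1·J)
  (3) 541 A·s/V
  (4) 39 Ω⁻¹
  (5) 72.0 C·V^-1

(4)

Reduce each to base SI dimensions:
  (1) [kg⁻¹·m⁻²·s³·A²] · [s] = kg⁻¹·m⁻²·s⁴·A²
  (2) [s·A] / [kg·m²·s⁻³·A⁻¹] = kg⁻¹·m⁻²·s⁴·A²
  (3) A·s·V⁻¹ = A·s·(J·C⁻¹)⁻¹ = kg⁻¹·m⁻²·s⁴·A²
  (4) Ω⁻¹ = (V·A⁻¹)⁻¹ = kg⁻¹·m⁻²·s³·A²
  (5) C·V⁻¹ = s·A·(J·C⁻¹)⁻¹ = kg⁻¹·m⁻²·s⁴·A²
All reduce to kg⁻¹·m⁻²·s⁴·A² except (4), which is kg⁻¹·m⁻²·s³·A².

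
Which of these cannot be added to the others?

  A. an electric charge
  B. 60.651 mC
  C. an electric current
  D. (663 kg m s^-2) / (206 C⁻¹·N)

Work out the base dimensions of each:
  A. [electric charge] = s·A
  B. C = s·A
  C. [electric current] = A
  D. [kg·m·s⁻²] / [kg·m·s⁻³·A⁻¹] = s·A
All reduce to s·A except C., which is A.

C.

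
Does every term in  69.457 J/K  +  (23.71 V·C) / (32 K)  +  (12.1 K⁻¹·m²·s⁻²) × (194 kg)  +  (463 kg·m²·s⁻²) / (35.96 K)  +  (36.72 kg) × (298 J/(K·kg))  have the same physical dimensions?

Work out the base dimensions of each:
  69.457 J/K:  J·K⁻¹ = N·m·K⁻¹ = kg·m²·s⁻²·K⁻¹
  (23.71 V·C) / (32 K):  [kg·m²·s⁻²] / [K] = kg·m²·s⁻²·K⁻¹
  (12.1 K⁻¹·m²·s⁻²) × (194 kg):  [m²·s⁻²·K⁻¹] · [kg] = kg·m²·s⁻²·K⁻¹
  (463 kg·m²·s⁻²) / (35.96 K):  [kg·m²·s⁻²] / [K] = kg·m²·s⁻²·K⁻¹
  (36.72 kg) × (298 J/(K·kg)):  [kg] · [m²·s⁻²·K⁻¹] = kg·m²·s⁻²·K⁻¹
Every term reduces to kg·m²·s⁻²·K⁻¹.

Yes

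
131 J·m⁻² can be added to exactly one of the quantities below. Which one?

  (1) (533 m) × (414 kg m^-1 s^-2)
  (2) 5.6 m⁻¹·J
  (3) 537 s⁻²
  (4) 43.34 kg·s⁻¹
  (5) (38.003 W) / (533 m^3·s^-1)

(1)

Reference: J·m⁻² = N·m·m⁻² = kg·s⁻².
Each option:
  (1) [m] · [kg·m⁻¹·s⁻²] = kg·s⁻²  ← same
  (2) J·m⁻¹ = N·m·m⁻¹ = kg·m·s⁻²
  (3) s⁻²
  (4) kg·s⁻¹
  (5) [kg·m²·s⁻³] / [m³·s⁻¹] = kg·m⁻¹·s⁻²
Only (1) matches kg·s⁻².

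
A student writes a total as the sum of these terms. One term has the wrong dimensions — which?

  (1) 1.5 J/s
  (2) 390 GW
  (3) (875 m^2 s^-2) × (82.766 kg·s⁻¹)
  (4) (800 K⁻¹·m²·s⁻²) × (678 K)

(4)

Dimensions:
  (1) J·s⁻¹ = N·m·s⁻¹ = kg·m²·s⁻³
  (2) W = J·s⁻¹ = kg·m²·s⁻³
  (3) [m²·s⁻²] · [kg·s⁻¹] = kg·m²·s⁻³
  (4) [m²·s⁻²·K⁻¹] · [K] = m²·s⁻²
All reduce to kg·m²·s⁻³ except (4), which is m²·s⁻².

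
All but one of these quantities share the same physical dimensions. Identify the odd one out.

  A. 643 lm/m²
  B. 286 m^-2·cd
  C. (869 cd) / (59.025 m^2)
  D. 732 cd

D.

Reduce each to base SI dimensions:
  A. lm·m⁻² = cd·m⁻² = m⁻²·cd
  B. cd·m⁻² = m⁻²·cd
  C. [cd] / [m²] = m⁻²·cd
  D. cd
All reduce to m⁻²·cd except D., which is cd.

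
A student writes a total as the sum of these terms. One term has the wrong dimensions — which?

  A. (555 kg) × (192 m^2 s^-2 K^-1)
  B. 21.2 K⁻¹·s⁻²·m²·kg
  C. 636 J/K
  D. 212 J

D.

Dimensions:
  A. [kg] · [m²·s⁻²·K⁻¹] = kg·m²·s⁻²·K⁻¹
  B. kg·m²·s⁻²·K⁻¹
  C. J·K⁻¹ = N·m·K⁻¹ = kg·m²·s⁻²·K⁻¹
  D. J = N·m = kg·m²·s⁻²
All reduce to kg·m²·s⁻²·K⁻¹ except D., which is kg·m²·s⁻².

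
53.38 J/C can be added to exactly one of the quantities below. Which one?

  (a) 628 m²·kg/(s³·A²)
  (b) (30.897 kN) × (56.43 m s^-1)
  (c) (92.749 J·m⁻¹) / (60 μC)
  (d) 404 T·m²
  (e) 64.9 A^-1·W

(e)

Reference: J·C⁻¹ = N·m·(s·A)⁻¹ = kg·m²·s⁻³·A⁻¹.
Each option:
  (a) kg·m²·s⁻³·A⁻²
  (b) [kg·m·s⁻²] · [m·s⁻¹] = kg·m²·s⁻³
  (c) [kg·m·s⁻²] / [s·A] = kg·m·s⁻³·A⁻¹
  (d) T·m² = Wb·m⁻²·m² = kg·m²·s⁻²·A⁻¹
  (e) W·A⁻¹ = J·s⁻¹·A⁻¹ = kg·m²·s⁻³·A⁻¹  ← same
Only (e) matches kg·m²·s⁻³·A⁻¹.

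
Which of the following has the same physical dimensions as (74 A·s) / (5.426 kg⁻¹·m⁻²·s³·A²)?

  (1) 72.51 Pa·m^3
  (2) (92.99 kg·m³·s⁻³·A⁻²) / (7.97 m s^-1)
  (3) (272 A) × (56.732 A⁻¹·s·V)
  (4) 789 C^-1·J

(3)

Reference: [s·A] / [kg⁻¹·m⁻²·s³·A²] = kg·m²·s⁻²·A⁻¹.
Each option:
  (1) Pa·m³ = N·m⁻²·m³ = kg·m²·s⁻²
  (2) [kg·m³·s⁻³·A⁻²] / [m·s⁻¹] = kg·m²·s⁻²·A⁻²
  (3) [A] · [kg·m²·s⁻²·A⁻²] = kg·m²·s⁻²·A⁻¹  ← same
  (4) J·C⁻¹ = N·m·(s·A)⁻¹ = kg·m²·s⁻³·A⁻¹
Only (3) matches kg·m²·s⁻²·A⁻¹.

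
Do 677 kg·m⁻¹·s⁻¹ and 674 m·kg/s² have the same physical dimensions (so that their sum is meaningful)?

No

In SI base units:
  677 kg·m⁻¹·s⁻¹:  kg·m⁻¹·s⁻¹
  674 m·kg/s²:  kg·m·s⁻²
kg·m⁻¹·s⁻¹ ≠ kg·m·s⁻², so they cannot be added.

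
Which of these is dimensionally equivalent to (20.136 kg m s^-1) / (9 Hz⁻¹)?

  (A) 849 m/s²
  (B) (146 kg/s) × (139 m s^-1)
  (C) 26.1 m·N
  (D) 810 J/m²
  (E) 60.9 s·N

Reference: [kg·m·s⁻¹] / [s] = kg·m·s⁻².
Each option:
  (A) m·s⁻²
  (B) [kg·s⁻¹] · [m·s⁻¹] = kg·m·s⁻²  ← same
  (C) N·m = kg·m·s⁻²·m = kg·m²·s⁻²
  (D) J·m⁻² = N·m·m⁻² = kg·s⁻²
  (E) N·s = kg·m·s⁻²·s = kg·m·s⁻¹
Only (B) matches kg·m·s⁻².

(B)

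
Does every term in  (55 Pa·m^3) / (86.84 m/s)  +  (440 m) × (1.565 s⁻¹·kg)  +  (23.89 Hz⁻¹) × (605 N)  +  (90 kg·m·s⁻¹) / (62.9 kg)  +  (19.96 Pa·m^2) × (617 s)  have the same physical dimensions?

No

Expand each in SI base units:
  (55 Pa·m^3) / (86.84 m/s):  [kg·m²·s⁻²] / [m·s⁻¹] = kg·m·s⁻¹
  (440 m) × (1.565 s⁻¹·kg):  [m] · [kg·s⁻¹] = kg·m·s⁻¹
  (23.89 Hz⁻¹) × (605 N):  [s] · [kg·m·s⁻²] = kg·m·s⁻¹
  (90 kg·m·s⁻¹) / (62.9 kg):  [kg·m·s⁻¹] / [kg] = m·s⁻¹
  (19.96 Pa·m^2) × (617 s):  [kg·m·s⁻²] · [s] = kg·m·s⁻¹
The terms do not share a single dimension (kg·m·s⁻¹ vs m·s⁻¹).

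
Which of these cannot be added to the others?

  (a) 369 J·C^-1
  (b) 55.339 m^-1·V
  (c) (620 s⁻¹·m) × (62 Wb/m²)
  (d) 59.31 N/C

In SI base units:
  (a) J·C⁻¹ = N·m·(s·A)⁻¹ = kg·m²·s⁻³·A⁻¹
  (b) V·m⁻¹ = J·C⁻¹·m⁻¹ = kg·m·s⁻³·A⁻¹
  (c) [m·s⁻¹] · [kg·s⁻²·A⁻¹] = kg·m·s⁻³·A⁻¹
  (d) N·C⁻¹ = kg·m·s⁻²·(s·A)⁻¹ = kg·m·s⁻³·A⁻¹
All reduce to kg·m·s⁻³·A⁻¹ except (a), which is kg·m²·s⁻³·A⁻¹.

(a)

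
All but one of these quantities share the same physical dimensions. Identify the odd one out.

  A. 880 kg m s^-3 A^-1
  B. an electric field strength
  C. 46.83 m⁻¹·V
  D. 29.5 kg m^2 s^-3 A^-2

D.

Reduce each to base SI dimensions:
  A. kg·m·s⁻³·A⁻¹
  B. [electric field strength] = kg·m·s⁻³·A⁻¹
  C. V·m⁻¹ = J·C⁻¹·m⁻¹ = kg·m·s⁻³·A⁻¹
  D. kg·m²·s⁻³·A⁻²
All reduce to kg·m·s⁻³·A⁻¹ except D., which is kg·m²·s⁻³·A⁻².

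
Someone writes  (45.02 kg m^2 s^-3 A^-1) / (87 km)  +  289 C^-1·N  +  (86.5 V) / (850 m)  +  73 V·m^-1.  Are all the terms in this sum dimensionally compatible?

Yes

Expand each in SI base units:
  (45.02 kg m^2 s^-3 A^-1) / (87 km):  [kg·m²·s⁻³·A⁻¹] / [m] = kg·m·s⁻³·A⁻¹
  289 C^-1·N:  N·C⁻¹ = kg·m·s⁻²·(s·A)⁻¹ = kg·m·s⁻³·A⁻¹
  (86.5 V) / (850 m):  [kg·m²·s⁻³·A⁻¹] / [m] = kg·m·s⁻³·A⁻¹
  73 V·m^-1:  V·m⁻¹ = J·C⁻¹·m⁻¹ = kg·m·s⁻³·A⁻¹
Every term reduces to kg·m·s⁻³·A⁻¹.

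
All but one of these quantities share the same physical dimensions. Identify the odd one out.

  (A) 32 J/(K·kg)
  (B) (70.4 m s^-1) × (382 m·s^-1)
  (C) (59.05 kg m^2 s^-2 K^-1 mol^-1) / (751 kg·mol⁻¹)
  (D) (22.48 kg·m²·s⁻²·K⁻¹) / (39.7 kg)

(B)

Work out the base dimensions of each:
  (A) J·kg⁻¹·K⁻¹ = N·m·kg⁻¹·K⁻¹ = m²·s⁻²·K⁻¹
  (B) [m·s⁻¹] · [m·s⁻¹] = m²·s⁻²
  (C) [kg·m²·s⁻²·K⁻¹·mol⁻¹] / [kg·mol⁻¹] = m²·s⁻²·K⁻¹
  (D) [kg·m²·s⁻²·K⁻¹] / [kg] = m²·s⁻²·K⁻¹
All reduce to m²·s⁻²·K⁻¹ except (B), which is m²·s⁻².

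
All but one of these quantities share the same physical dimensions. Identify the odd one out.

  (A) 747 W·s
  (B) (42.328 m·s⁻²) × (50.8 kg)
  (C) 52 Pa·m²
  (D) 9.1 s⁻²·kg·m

(A)

Work out the base dimensions of each:
  (A) W·s = J·s⁻¹·s = kg·m²·s⁻²
  (B) [m·s⁻²] · [kg] = kg·m·s⁻²
  (C) Pa·m² = N·m⁻²·m² = kg·m·s⁻²
  (D) kg·m·s⁻²
All reduce to kg·m·s⁻² except (A), which is kg·m²·s⁻².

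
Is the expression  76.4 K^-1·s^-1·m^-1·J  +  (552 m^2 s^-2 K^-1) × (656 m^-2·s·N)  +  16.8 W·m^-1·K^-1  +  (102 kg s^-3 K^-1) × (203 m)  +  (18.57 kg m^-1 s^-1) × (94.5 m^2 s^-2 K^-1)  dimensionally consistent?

Work out the base dimensions of each:
  76.4 K^-1·s^-1·m^-1·J:  J·s⁻¹·m⁻¹·K⁻¹ = N·m·s⁻¹·m⁻¹·K⁻¹ = kg·m·s⁻³·K⁻¹
  (552 m^2 s^-2 K^-1) × (656 m^-2·s·N):  [m²·s⁻²·K⁻¹] · [kg·m⁻¹·s⁻¹] = kg·m·s⁻³·K⁻¹
  16.8 W·m^-1·K^-1:  W·m⁻¹·K⁻¹ = J·s⁻¹·m⁻¹·K⁻¹ = kg·m·s⁻³·K⁻¹
  (102 kg s^-3 K^-1) × (203 m):  [kg·s⁻³·K⁻¹] · [m] = kg·m·s⁻³·K⁻¹
  (18.57 kg m^-1 s^-1) × (94.5 m^2 s^-2 K^-1):  [kg·m⁻¹·s⁻¹] · [m²·s⁻²·K⁻¹] = kg·m·s⁻³·K⁻¹
Every term reduces to kg·m·s⁻³·K⁻¹.

Yes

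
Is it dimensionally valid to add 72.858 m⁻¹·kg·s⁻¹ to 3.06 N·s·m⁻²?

Dimensions:
  72.858 m⁻¹·kg·s⁻¹:  kg·m⁻¹·s⁻¹
  3.06 N·s·m⁻²:  N·s·m⁻² = kg·m·s⁻²·s·m⁻² = kg·m⁻¹·s⁻¹
Both are kg·m⁻¹·s⁻¹, so they have the same dimensions and can be added.

Yes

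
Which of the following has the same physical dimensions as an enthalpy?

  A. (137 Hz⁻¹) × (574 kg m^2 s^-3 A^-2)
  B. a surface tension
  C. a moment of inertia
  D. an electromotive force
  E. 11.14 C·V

Reference: [enthalpy] = kg·m²·s⁻².
Each option:
  A. [s] · [kg·m²·s⁻³·A⁻²] = kg·m²·s⁻²·A⁻²
  B. [surface tension] = kg·s⁻²
  C. [moment of inertia] = kg·m²
  D. [electromotive force] = kg·m²·s⁻³·A⁻¹
  E. C·V = s·A·J·C⁻¹ = kg·m²·s⁻²  ← same
Only E. matches kg·m²·s⁻².

E.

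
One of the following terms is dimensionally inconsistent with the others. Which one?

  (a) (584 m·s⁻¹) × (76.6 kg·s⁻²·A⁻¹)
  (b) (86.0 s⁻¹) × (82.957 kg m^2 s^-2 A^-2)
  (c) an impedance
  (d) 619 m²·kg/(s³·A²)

(a)

In SI base units:
  (a) [m·s⁻¹] · [kg·s⁻²·A⁻¹] = kg·m·s⁻³·A⁻¹
  (b) [s⁻¹] · [kg·m²·s⁻²·A⁻²] = kg·m²·s⁻³·A⁻²
  (c) [impedance] = kg·m²·s⁻³·A⁻²
  (d) kg·m²·s⁻³·A⁻²
All reduce to kg·m²·s⁻³·A⁻² except (a), which is kg·m·s⁻³·A⁻¹.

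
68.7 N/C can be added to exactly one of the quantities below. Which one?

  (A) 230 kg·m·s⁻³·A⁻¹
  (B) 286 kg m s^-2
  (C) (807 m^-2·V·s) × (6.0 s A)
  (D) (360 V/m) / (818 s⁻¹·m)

Reference: N·C⁻¹ = kg·m·s⁻²·(s·A)⁻¹ = kg·m·s⁻³·A⁻¹.
Each option:
  (A) kg·m·s⁻³·A⁻¹  ← same
  (B) kg·m·s⁻²
  (C) [kg·s⁻²·A⁻¹] · [s·A] = kg·s⁻¹
  (D) [kg·m·s⁻³·A⁻¹] / [m·s⁻¹] = kg·s⁻²·A⁻¹
Only (A) matches kg·m·s⁻³·A⁻¹.

(A)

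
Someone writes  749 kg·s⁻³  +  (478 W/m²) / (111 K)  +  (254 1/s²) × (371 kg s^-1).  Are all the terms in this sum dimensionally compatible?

In SI base units:
  749 kg·s⁻³:  kg·s⁻³
  (478 W/m²) / (111 K):  [kg·s⁻³] / [K] = kg·s⁻³·K⁻¹
  (254 1/s²) × (371 kg s^-1):  [s⁻²] · [kg·s⁻¹] = kg·s⁻³
The terms do not share a single dimension (kg·s⁻³ vs kg·s⁻³·K⁻¹).

No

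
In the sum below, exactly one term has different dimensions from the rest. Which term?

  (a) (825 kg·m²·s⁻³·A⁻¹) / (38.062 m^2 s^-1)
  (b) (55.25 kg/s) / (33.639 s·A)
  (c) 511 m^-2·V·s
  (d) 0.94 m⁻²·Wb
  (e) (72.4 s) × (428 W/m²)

(e)

Work out the base dimensions of each:
  (a) [kg·m²·s⁻³·A⁻¹] / [m²·s⁻¹] = kg·s⁻²·A⁻¹
  (b) [kg·s⁻¹] / [s·A] = kg·s⁻²·A⁻¹
  (c) V·s·m⁻² = J·C⁻¹·s·m⁻² = kg·s⁻²·A⁻¹
  (d) Wb·m⁻² = V·s·m⁻² = kg·s⁻²·A⁻¹
  (e) [s] · [kg·s⁻³] = kg·s⁻²
All reduce to kg·s⁻²·A⁻¹ except (e), which is kg·s⁻².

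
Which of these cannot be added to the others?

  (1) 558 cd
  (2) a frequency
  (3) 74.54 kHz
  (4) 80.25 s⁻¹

Dimensions:
  (1) cd
  (2) [frequency] = s⁻¹
  (3) Hz = s⁻¹
  (4) s⁻¹
All reduce to s⁻¹ except (1), which is cd.

(1)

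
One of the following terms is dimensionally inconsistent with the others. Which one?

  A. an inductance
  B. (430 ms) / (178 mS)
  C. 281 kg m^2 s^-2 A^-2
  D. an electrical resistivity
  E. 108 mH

D.

Dimensions:
  A. [inductance] = kg·m²·s⁻²·A⁻²
  B. [s] / [kg⁻¹·m⁻²·s³·A²] = kg·m²·s⁻²·A⁻²
  C. kg·m²·s⁻²·A⁻²
  D. [electrical resistivity] = kg·m³·s⁻³·A⁻²
  E. H = V·s·A⁻¹ = kg·m²·s⁻²·A⁻²
All reduce to kg·m²·s⁻²·A⁻² except D., which is kg·m³·s⁻³·A⁻².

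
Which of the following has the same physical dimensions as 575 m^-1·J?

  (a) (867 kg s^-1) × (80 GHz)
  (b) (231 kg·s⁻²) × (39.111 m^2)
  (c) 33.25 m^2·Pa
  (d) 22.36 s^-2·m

(c)

Reference: J·m⁻¹ = N·m·m⁻¹ = kg·m·s⁻².
Each option:
  (a) [kg·s⁻¹] · [s⁻¹] = kg·s⁻²
  (b) [kg·s⁻²] · [m²] = kg·m²·s⁻²
  (c) Pa·m² = N·m⁻²·m² = kg·m·s⁻²  ← same
  (d) m·s⁻²
Only (c) matches kg·m·s⁻².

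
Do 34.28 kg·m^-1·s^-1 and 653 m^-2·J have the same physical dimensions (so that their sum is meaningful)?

No

Expand each in SI base units:
  34.28 kg·m^-1·s^-1:  kg·m⁻¹·s⁻¹
  653 m^-2·J:  J·m⁻² = N·m·m⁻² = kg·s⁻²
kg·m⁻¹·s⁻¹ ≠ kg·s⁻², so they cannot be added.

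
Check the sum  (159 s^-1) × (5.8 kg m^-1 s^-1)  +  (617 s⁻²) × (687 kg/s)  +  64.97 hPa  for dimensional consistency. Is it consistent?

Work out the base dimensions of each:
  (159 s^-1) × (5.8 kg m^-1 s^-1):  [s⁻¹] · [kg·m⁻¹·s⁻¹] = kg·m⁻¹·s⁻²
  (617 s⁻²) × (687 kg/s):  [s⁻²] · [kg·s⁻¹] = kg·s⁻³
  64.97 hPa:  Pa = N·m⁻² = kg·m⁻¹·s⁻²
The terms do not share a single dimension (kg·m⁻¹·s⁻² vs kg·s⁻³).

No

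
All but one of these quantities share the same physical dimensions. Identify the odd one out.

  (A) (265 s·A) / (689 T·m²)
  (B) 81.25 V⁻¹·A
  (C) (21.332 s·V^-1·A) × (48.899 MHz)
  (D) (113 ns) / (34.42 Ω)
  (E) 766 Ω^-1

(D)

In SI base units:
  (A) [s·A] / [kg·m²·s⁻²·A⁻¹] = kg⁻¹·m⁻²·s³·A²
  (B) A·V⁻¹ = A·(J·C⁻¹)⁻¹ = kg⁻¹·m⁻²·s³·A²
  (C) [kg⁻¹·m⁻²·s⁴·A²] · [s⁻¹] = kg⁻¹·m⁻²·s³·A²
  (D) [s] / [kg·m²·s⁻³·A⁻²] = kg⁻¹·m⁻²·s⁴·A²
  (E) Ω⁻¹ = (V·A⁻¹)⁻¹ = kg⁻¹·m⁻²·s³·A²
All reduce to kg⁻¹·m⁻²·s³·A² except (D), which is kg⁻¹·m⁻²·s⁴·A².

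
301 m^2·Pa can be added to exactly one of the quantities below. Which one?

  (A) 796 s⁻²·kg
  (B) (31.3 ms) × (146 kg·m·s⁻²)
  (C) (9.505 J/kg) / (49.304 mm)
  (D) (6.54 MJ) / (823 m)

Reference: Pa·m² = N·m⁻²·m² = kg·m·s⁻².
Each option:
  (A) kg·s⁻²
  (B) [s] · [kg·m·s⁻²] = kg·m·s⁻¹
  (C) [m²·s⁻²] / [m] = m·s⁻²
  (D) [kg·m²·s⁻²] / [m] = kg·m·s⁻²  ← same
Only (D) matches kg·m·s⁻².

(D)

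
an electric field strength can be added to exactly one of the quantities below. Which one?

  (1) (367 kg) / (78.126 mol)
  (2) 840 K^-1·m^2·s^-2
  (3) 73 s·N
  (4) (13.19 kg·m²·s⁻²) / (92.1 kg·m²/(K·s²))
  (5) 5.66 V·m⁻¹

Reference: [electric field strength] = kg·m·s⁻³·A⁻¹.
Each option:
  (1) [kg] / [mol] = kg·mol⁻¹
  (2) m²·s⁻²·K⁻¹
  (3) N·s = kg·m·s⁻²·s = kg·m·s⁻¹
  (4) [kg·m²·s⁻²] / [kg·m²·s⁻²·K⁻¹] = K
  (5) V·m⁻¹ = J·C⁻¹·m⁻¹ = kg·m·s⁻³·A⁻¹  ← same
Only (5) matches kg·m·s⁻³·A⁻¹.

(5)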